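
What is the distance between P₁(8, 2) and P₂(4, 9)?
Using the distance formula: d = sqrt((x₂-x₁)² + (y₂-y₁)²)
dx = 4 - 8 = -4
dy = 9 - 2 = 7
d = sqrt((-4)² + 7²) = sqrt(16 + 49) = sqrt(65) = 8.06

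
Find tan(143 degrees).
tan(143 degrees) = -0.7536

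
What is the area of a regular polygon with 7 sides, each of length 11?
For a regular 7-gon with side length s = 11:
Apothem a = s / (2*tan(pi/7)) = 11 / (2*tan(pi/7)) ≈ 11.4209
Perimeter P = 7 * 11 = 77
Area = (1/2) * P * a = (1/2) * 77 * 11.4209 = 439.70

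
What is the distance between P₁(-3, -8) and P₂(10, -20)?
Using the distance formula: d = sqrt((x₂-x₁)² + (y₂-y₁)²)
dx = 10 - (-3) = 13
dy = (-20) - (-8) = -12
d = sqrt(13² + (-12)²) = sqrt(169 + 144) = sqrt(313) = 17.69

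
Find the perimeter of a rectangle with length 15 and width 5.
Perimeter = 2 * (length + width)
Perimeter = 2 * (15 + 5)
Perimeter = 2 * 20
Perimeter = 40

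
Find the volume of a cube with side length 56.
Volume = s³
Volume = 56³
Volume = 175616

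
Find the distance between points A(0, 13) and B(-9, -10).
Using the distance formula: d = sqrt((x₂-x₁)² + (y₂-y₁)²)
dx = (-9) - 0 = -9
dy = (-10) - 13 = -23
d = sqrt((-9)² + (-23)²) = sqrt(81 + 529) = sqrt(610) = 24.70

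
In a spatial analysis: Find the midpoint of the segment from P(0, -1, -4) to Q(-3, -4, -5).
Midpoint = ((0-3)/2, (-1-4)/2, (-4-5)/2) = (-1.5, -2.5, -4.5)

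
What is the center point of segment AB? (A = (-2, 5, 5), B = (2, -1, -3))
Midpoint = ((-2+2)/2, (5-1)/2, (5-3)/2) = (0, 2, 1)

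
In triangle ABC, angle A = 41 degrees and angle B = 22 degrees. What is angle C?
Sum of angles in a triangle = 180 degrees
Third angle = 180 - 41 - 22
Third angle = 117 degrees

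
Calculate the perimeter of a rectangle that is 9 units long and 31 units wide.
Perimeter = 2 * (length + width)
Perimeter = 2 * (9 + 31)
Perimeter = 2 * 40
Perimeter = 80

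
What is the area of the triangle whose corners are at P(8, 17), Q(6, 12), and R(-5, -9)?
Using the coordinate formula: Area = (1/2)|x₁(y₂-y₃) + x₂(y₃-y₁) + x₃(y₁-y₂)|
Area = (1/2)|8(12-(-9)) + 6((-9)-17) + (-5)(17-12)|
Area = (1/2)|8*21 + 6*(-26) + (-5)*5|
Area = (1/2)|168 + (-156) + (-25)|
Area = (1/2)*13 = 6.50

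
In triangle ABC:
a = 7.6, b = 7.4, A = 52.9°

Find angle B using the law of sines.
sin(B)/b = sin(A)/a
sin(B) = b·sin(A)/a = 7.4·sin(52.9°)/7.6 = 0.776595
B = arcsin(0.776595) = 50.95°  (b ≤ a, so B ≤ A and the acute solution is unique)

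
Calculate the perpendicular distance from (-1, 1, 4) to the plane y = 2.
d = |0(-1) + 1(1) + 0(4) - (2)| / √(0² + 1² + 0²) = 1/√1 = 1.0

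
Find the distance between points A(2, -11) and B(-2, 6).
Using the distance formula: d = sqrt((x₂-x₁)² + (y₂-y₁)²)
dx = (-2) - 2 = -4
dy = 6 - (-11) = 17
d = sqrt((-4)² + 17²) = sqrt(16 + 289) = sqrt(305) = 17.46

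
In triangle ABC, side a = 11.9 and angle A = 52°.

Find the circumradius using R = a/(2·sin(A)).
R = a/(2·sin(A)) = 11.9/(2·sin(52°))
R = 11.9/(2·0.788011) = 11.9/1.576022 = 7.551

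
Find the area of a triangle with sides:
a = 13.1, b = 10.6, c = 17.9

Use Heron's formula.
s = (a+b+c)/2 = (13.1+10.6+17.9)/2 = 20.8
A = √(s(s-a)(s-b)(s-c)) = √(20.8·7.7·10.2·2.9)
A = √4737.53 = 68.83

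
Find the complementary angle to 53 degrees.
Complementary angles sum to 90 degrees.
Other angle = 90 - 53
Other angle = 37 degrees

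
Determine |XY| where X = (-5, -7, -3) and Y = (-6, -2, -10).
d = √[(-1)² + (5)² + (-7)²] = √75 = 8.66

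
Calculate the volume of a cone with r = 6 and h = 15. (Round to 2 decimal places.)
Volume = (1/3) * pi * r² * h
Volume = (1/3) * pi * 6² * 15
Volume = (1/3) * pi * 36 * 15
Volume = (1/3) * pi * 540
Volume = 565.49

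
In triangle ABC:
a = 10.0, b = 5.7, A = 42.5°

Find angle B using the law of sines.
sin(B)/b = sin(A)/a
sin(B) = b·sin(A)/a = 5.7·sin(42.5°)/10.0 = 0.385086
B = arcsin(0.385086) = 22.65°  (b ≤ a, so B ≤ A and the acute solution is unique)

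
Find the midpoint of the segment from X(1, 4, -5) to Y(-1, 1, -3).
Midpoint = ((1-1)/2, (4+1)/2, (-5-3)/2) = (0, 2.5, -4)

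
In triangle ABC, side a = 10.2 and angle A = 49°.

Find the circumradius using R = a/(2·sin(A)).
R = a/(2·sin(A)) = 10.2/(2·sin(49°))
R = 10.2/(2·0.754710) = 10.2/1.509419 = 6.758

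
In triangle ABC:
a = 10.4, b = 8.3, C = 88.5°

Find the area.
Using A = ½ab·sin(C):
A = ½·10.4·8.3·sin(88.5°) = ½·86.32·0.999657 = 43.15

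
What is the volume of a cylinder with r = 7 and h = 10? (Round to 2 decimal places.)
Volume = pi * r² * h
Volume = pi * 7² * 10
Volume = pi * 49 * 10
Volume = pi * 490
Volume = 1539.38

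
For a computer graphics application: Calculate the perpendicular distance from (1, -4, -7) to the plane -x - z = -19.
d = |(-1)(1) + 0(-4) + (-1)(-7) - (-19)| / √((-1)² + 0² + (-1)²) = 25/√2 = 17.68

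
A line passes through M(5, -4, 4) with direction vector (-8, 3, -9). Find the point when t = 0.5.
P(0.5) = (5 + (-8)(0.5), -4 + 3(0.5), 4 + (-9)(0.5)) = (1, -2.5, -0.5)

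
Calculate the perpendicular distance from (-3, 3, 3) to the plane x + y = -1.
d = |1(-3) + 1(3) + 0(3) - (-1)| / √(1² + 1² + 0²) = 1/√2 = 0.7071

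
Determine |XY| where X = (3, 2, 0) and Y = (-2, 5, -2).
d = √[(-5)² + (3)² + (-2)²] = √38 = 6.164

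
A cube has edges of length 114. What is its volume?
Volume = s³
Volume = 114³
Volume = 1481544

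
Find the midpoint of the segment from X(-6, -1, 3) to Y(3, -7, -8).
Midpoint = ((-6+3)/2, (-1-7)/2, (3-8)/2) = (-1.5, -4, -2.5)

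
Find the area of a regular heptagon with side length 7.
For a regular 7-gon with side length s = 7:
Apothem a = s / (2*tan(pi/7)) = 7 / (2*tan(pi/7)) ≈ 7.2678
Perimeter P = 7 * 7 = 49
Area = (1/2) * P * a = (1/2) * 49 * 7.2678 = 178.06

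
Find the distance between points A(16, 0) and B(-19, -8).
Using the distance formula: d = sqrt((x₂-x₁)² + (y₂-y₁)²)
dx = (-19) - 16 = -35
dy = (-8) - 0 = -8
d = sqrt((-35)² + (-8)²) = sqrt(1225 + 64) = sqrt(1289) = 35.90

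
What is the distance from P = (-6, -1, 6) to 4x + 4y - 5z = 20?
d = |4(-6) + 4(-1) + (-5)(6) - (20)| / √(4² + 4² + (-5)²) = 78/√57 = 10.33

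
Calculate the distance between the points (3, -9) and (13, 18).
Using the distance formula: d = sqrt((x₂-x₁)² + (y₂-y₁)²)
dx = 13 - 3 = 10
dy = 18 - (-9) = 27
d = sqrt(10² + 27²) = sqrt(100 + 729) = sqrt(829) = 28.79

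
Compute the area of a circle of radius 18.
Area = pi * r²
Area = pi * 18²
Area = pi * 324
Area = 1017.88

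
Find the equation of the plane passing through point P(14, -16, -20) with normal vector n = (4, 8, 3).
d = n·P = (4)(14) + (8)(-16) + (3)(-20) = -132
Plane: 4x + 8y + 3z = -132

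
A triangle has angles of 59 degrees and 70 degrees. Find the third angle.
Sum of angles in a triangle = 180 degrees
Third angle = 180 - 59 - 70
Third angle = 51 degrees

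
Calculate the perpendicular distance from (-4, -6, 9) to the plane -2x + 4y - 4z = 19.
d = |(-2)(-4) + 4(-6) + (-4)(9) - (19)| / √((-2)² + 4² + (-4)²) = 71/√36 = 11.83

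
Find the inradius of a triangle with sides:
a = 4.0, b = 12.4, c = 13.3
s = (a+b+c)/2 = (4.0+12.4+13.3)/2 = 14.85
Area = √(s(s-a)(s-b)(s-c)) = √(14.85·10.85·2.45·1.55) = 24.7359
r = Area/s = 24.7359/14.85 = 1.666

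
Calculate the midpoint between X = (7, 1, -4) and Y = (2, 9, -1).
Midpoint = ((7+2)/2, (1+9)/2, (-4-1)/2) = (4.5, 5, -2.5)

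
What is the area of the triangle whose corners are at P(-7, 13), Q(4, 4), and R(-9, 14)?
Using the coordinate formula: Area = (1/2)|x₁(y₂-y₃) + x₂(y₃-y₁) + x₃(y₁-y₂)|
Area = (1/2)|(-7)(4-14) + 4(14-13) + (-9)(13-4)|
Area = (1/2)|(-7)*(-10) + 4*1 + (-9)*9|
Area = (1/2)|70 + 4 + (-81)|
Area = (1/2)*7 = 3.50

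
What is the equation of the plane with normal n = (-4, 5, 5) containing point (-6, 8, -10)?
d = n·P = (-4)(-6) + (5)(8) + (5)(-10) = 14
Plane: -4x + 5y + 5z = 14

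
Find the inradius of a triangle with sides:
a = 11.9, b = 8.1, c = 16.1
s = (a+b+c)/2 = (11.9+8.1+16.1)/2 = 18.05
Area = √(s(s-a)(s-b)(s-c)) = √(18.05·6.15·9.95·1.95) = 46.4093
r = Area/s = 46.4093/18.05 = 2.571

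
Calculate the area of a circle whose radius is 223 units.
Area = pi * r²
Area = pi * 223²
Area = pi * 49729
Area = 156228.26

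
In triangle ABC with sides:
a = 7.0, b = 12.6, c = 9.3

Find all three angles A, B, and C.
By the law of cosines:
cos(A) = (b² + c² - a²)/(2bc) = 0.837387  →  A = 33.13°
cos(B) = (a² + c² - b²)/(2ac) = -0.178725  →  B = 100.3°
cos(C) = (a² + b² - c²)/(2ab) = 0.687472  →  C = 46.57°
Check: A + B + C = 180.0° ✓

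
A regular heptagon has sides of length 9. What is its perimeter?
Perimeter = number of sides * side length
Perimeter = 7 * 9
Perimeter = 63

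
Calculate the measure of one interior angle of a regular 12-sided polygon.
Interior angle of a regular n-gon = (n-2)*180/n
Interior angle = (12-2)*180/12
Interior angle = 10*180/12
Interior angle = 1800/12
Interior angle = 150 degrees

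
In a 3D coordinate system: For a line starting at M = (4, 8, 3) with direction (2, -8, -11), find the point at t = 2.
P(2) = (4 + 2(2), 8 + (-8)(2), 3 + (-11)(2)) = (8, -8, -19)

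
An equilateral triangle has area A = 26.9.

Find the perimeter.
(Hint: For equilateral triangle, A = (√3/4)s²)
A = (√3/4)s²  →  s² = 4A/√3 = 4·26.9/√3 = 62.1229
s = 7.88181
Perimeter = 3s = 23.65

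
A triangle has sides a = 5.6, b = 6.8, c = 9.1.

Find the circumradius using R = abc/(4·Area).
s = (a+b+c)/2 = 10.75
Area = √(s(s-a)(s-b)(s-c)) = √(10.75·5.15·3.95·1.65) = 18.9954
R = abc/(4·Area) = (5.6·6.8·9.1)/(4·18.9954) = 346.528/75.9816 = 4.561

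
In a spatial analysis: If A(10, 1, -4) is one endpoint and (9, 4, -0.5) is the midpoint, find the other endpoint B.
B = (2×9 - 10, 2×4 - 1, 2×(-0.5) - (-4)) = (8, 7, 3)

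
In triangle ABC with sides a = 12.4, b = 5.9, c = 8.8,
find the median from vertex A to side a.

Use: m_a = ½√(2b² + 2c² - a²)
m_a = ½√(2·5.9² + 2·8.8² - 12.4²)
m_a = ½√(69.62 + 154.88 - 153.76) = ½√70.74 = 4.205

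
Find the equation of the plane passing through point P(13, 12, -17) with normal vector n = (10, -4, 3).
d = n·P = (10)(13) + (-4)(12) + (3)(-17) = 31
Plane: 10x - 4y + 3z = 31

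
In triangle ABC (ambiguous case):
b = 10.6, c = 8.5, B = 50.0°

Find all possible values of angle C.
sin(C)/c = sin(B)/b  →  sin(C) = c·sin(B)/b = 8.5·sin(50.0°)/10.6 = 0.614281
C₁ = arcsin(0.614281) = 37.9°,  C₂ = 180° - C₁ = 142.1°
Check C₂: A = 180° - 50.0° - 142.1° = -12.1° ≤ 0, rejected
C = 37.9° (one solution)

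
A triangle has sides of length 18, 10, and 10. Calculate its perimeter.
Perimeter = sum of all sides
Perimeter = 18 + 10 + 10
Perimeter = 38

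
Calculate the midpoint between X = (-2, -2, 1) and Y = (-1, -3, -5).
Midpoint = ((-2-1)/2, (-2-3)/2, (1-5)/2) = (-1.5, -2.5, -2)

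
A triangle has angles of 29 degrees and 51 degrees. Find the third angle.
Sum of angles in a triangle = 180 degrees
Third angle = 180 - 29 - 51
Third angle = 100 degrees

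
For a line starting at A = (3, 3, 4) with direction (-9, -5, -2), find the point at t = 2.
P(2) = (3 + (-9)(2), 3 + (-5)(2), 4 + (-2)(2)) = (-15, -7, 0)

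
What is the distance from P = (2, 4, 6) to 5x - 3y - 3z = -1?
d = |5(2) + (-3)(4) + (-3)(6) - (-1)| / √(5² + (-3)² + (-3)²) = 19/√43 = 2.897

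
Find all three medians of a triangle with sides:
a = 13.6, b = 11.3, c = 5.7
Using m_x = ½√(2y² + 2z² - x²):
m_a = ½√(2·11.3² + 2·5.7² - 13.6²) = ½√135.4 = 5.818
m_b = ½√(2·13.6² + 2·5.7² - 11.3²) = ½√307.21 = 8.764
m_c = ½√(2·13.6² + 2·11.3² - 5.7²) = ½√592.81 = 12.17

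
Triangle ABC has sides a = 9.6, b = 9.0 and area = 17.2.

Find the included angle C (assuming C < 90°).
Area = ½ab·sin(C)  →  sin(C) = 2·Area/(ab)
sin(C) = 2·17.2/(9.6·9.0) = 0.398148
C = arcsin(0.398148) = 23.46°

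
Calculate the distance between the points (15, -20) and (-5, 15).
Using the distance formula: d = sqrt((x₂-x₁)² + (y₂-y₁)²)
dx = (-5) - 15 = -20
dy = 15 - (-20) = 35
d = sqrt((-20)² + 35²) = sqrt(400 + 1225) = sqrt(1625) = 40.31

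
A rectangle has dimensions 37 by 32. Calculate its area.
Area = length * width
Area = 37 * 32
Area = 1184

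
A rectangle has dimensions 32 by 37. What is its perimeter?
Perimeter = 2 * (length + width)
Perimeter = 2 * (32 + 37)
Perimeter = 2 * 69
Perimeter = 138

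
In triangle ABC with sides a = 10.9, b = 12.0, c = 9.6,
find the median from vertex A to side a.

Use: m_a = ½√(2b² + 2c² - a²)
m_a = ½√(2·12.0² + 2·9.6² - 10.9²)
m_a = ½√(288 + 184.32 - 118.81) = ½√353.51 = 9.401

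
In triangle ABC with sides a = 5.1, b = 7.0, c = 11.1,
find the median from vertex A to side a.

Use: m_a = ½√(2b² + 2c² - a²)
m_a = ½√(2·7.0² + 2·11.1² - 5.1²)
m_a = ½√(98 + 246.42 - 26.01) = ½√318.41 = 8.922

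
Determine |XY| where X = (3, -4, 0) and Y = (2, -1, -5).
d = √[(-1)² + (3)² + (-5)²] = √35 = 5.916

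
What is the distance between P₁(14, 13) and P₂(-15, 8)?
Using the distance formula: d = sqrt((x₂-x₁)² + (y₂-y₁)²)
dx = (-15) - 14 = -29
dy = 8 - 13 = -5
d = sqrt((-29)² + (-5)²) = sqrt(841 + 25) = sqrt(866) = 29.43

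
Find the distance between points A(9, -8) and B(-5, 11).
Using the distance formula: d = sqrt((x₂-x₁)² + (y₂-y₁)²)
dx = (-5) - 9 = -14
dy = 11 - (-8) = 19
d = sqrt((-14)² + 19²) = sqrt(196 + 361) = sqrt(557) = 23.60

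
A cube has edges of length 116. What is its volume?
Volume = s³
Volume = 116³
Volume = 1560896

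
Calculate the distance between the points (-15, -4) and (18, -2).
Using the distance formula: d = sqrt((x₂-x₁)² + (y₂-y₁)²)
dx = 18 - (-15) = 33
dy = (-2) - (-4) = 2
d = sqrt(33² + 2²) = sqrt(1089 + 4) = sqrt(1093) = 33.06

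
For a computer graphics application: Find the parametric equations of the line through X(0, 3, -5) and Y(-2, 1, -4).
Direction vector d = Y - X = (-2, -2, 1)
x = 0 - 2t, y = 3 - 2t, z = -5 + t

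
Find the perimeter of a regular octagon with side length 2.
Perimeter = number of sides * side length
Perimeter = 8 * 2
Perimeter = 16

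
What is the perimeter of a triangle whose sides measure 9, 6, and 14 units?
Perimeter = sum of all sides
Perimeter = 9 + 6 + 14
Perimeter = 29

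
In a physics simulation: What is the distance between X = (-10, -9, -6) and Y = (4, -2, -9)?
d = √[(14)² + (7)² + (-3)²] = √254 = 15.94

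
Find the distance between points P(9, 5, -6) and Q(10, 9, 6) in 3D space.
d = √[(1)² + (4)² + (12)²] = √161 = 12.69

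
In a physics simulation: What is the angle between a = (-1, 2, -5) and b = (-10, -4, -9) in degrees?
a·b = 47, |a|² = 30, |b|² = 197
cos θ = 47/√5910 ≈ 0.6114
θ ≈ 52.31°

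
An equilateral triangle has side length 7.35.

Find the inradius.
For an equilateral triangle, r = s/(2√3) where s is the side.
r = 7.35/(2√3) = 7.35/3.464102 = 2.122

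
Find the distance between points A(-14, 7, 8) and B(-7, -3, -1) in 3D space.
d = √[(7)² + (-10)² + (-9)²] = √230 = 15.17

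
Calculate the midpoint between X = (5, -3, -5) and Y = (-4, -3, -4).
Midpoint = ((5-4)/2, (-3-3)/2, (-5-4)/2) = (0.5, -3, -4.5)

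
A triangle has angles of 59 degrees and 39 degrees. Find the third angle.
Sum of angles in a triangle = 180 degrees
Third angle = 180 - 59 - 39
Third angle = 82 degrees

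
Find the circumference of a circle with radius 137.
Circumference = 2 * pi * r
Circumference = 2 * pi * 137
Circumference = 860.80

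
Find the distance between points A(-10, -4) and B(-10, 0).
Using the distance formula: d = sqrt((x₂-x₁)² + (y₂-y₁)²)
dx = (-10) - (-10) = 0
dy = 0 - (-4) = 4
d = sqrt(0² + 4²) = sqrt(0 + 16) = sqrt(16) = 4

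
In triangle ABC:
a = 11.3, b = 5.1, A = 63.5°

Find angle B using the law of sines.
sin(B)/b = sin(A)/a
sin(B) = b·sin(A)/a = 5.1·sin(63.5°)/11.3 = 0.403908
B = arcsin(0.403908) = 23.82°  (b ≤ a, so B ≤ A and the acute solution is unique)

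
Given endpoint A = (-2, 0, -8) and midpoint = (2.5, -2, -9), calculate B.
B = (2×2.5 - (-2), 2×(-2) - 0, 2×(-9) - (-8)) = (7, -4, -10)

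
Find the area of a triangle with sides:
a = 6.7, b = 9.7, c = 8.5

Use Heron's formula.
s = (a+b+c)/2 = (6.7+9.7+8.5)/2 = 12.45
A = √(s(s-a)(s-b)(s-c)) = √(12.45·5.75·2.75·3.95)
A = √777.619 = 27.89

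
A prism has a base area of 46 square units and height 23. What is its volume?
Volume = base area * height
Volume = 46 * 23
Volume = 1058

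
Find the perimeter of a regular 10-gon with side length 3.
Perimeter = number of sides * side length
Perimeter = 10 * 3
Perimeter = 30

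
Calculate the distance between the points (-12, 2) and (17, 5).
Using the distance formula: d = sqrt((x₂-x₁)² + (y₂-y₁)²)
dx = 17 - (-12) = 29
dy = 5 - 2 = 3
d = sqrt(29² + 3²) = sqrt(841 + 9) = sqrt(850) = 29.15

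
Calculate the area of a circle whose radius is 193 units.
Area = pi * r²
Area = pi * 193²
Area = pi * 37249
Area = 117021.18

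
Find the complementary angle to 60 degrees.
Complementary angles sum to 90 degrees.
Other angle = 90 - 60
Other angle = 30 degrees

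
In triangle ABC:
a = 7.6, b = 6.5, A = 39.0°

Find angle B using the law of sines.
sin(B)/b = sin(A)/a
sin(B) = b·sin(A)/a = 6.5·sin(39.0°)/7.6 = 0.538235
B = arcsin(0.538235) = 32.56°  (b ≤ a, so B ≤ A and the acute solution is unique)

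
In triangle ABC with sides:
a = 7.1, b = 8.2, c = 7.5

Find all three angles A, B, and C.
By the law of cosines:
cos(A) = (b² + c² - a²)/(2bc) = 0.594146  →  A = 53.55°
cos(B) = (a² + c² - b²)/(2ac) = 0.370141  →  B = 68.28°
cos(C) = (a² + b² - c²)/(2ab) = 0.527310  →  C = 58.18°
Check: A + B + C = 180.0° ✓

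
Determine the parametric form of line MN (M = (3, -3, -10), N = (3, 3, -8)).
Direction vector d = N - M = (0, 6, 2)
x = 3, y = -3 + 6t, z = -10 + 2t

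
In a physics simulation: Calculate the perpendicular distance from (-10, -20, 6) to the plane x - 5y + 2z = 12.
d = |1(-10) + (-5)(-20) + 2(6) - (12)| / √(1² + (-5)² + 2²) = 90/√30 = 16.43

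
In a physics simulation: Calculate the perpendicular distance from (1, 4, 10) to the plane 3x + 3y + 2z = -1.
d = |3(1) + 3(4) + 2(10) - (-1)| / √(3² + 3² + 2²) = 36/√22 = 7.675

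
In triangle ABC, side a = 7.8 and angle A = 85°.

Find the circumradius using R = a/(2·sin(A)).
R = a/(2·sin(A)) = 7.8/(2·sin(85°))
R = 7.8/(2·0.996195) = 7.8/1.992389 = 3.915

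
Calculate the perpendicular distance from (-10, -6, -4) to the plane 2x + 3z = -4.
d = |2(-10) + 0(-6) + 3(-4) - (-4)| / √(2² + 0² + 3²) = 28/√13 = 7.766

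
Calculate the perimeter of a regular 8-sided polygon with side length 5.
Perimeter = number of sides * side length
Perimeter = 8 * 5
Perimeter = 40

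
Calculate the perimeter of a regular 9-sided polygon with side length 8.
Perimeter = number of sides * side length
Perimeter = 9 * 8
Perimeter = 72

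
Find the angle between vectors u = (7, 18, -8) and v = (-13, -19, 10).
u·v = -513, |u|² = 437, |v|² = 630
cos θ = -513/√275310 ≈ -0.9777
θ ≈ 167.9°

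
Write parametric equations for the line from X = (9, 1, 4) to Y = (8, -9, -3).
Direction vector d = Y - X = (-1, -10, -7)
x = 9 - t, y = 1 - 10t, z = 4 - 7t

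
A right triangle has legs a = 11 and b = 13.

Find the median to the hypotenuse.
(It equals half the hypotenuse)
Hypotenuse c = √(11² + 13²) = √290 = 17.0294
Median to hypotenuse = c/2 = 8.515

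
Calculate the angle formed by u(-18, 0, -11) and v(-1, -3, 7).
u·v = -59, |u|² = 445, |v|² = 59
cos θ = -59/√26255 ≈ -0.3641
θ ≈ 111.4°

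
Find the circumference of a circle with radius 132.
Circumference = 2 * pi * r
Circumference = 2 * pi * 132
Circumference = 829.38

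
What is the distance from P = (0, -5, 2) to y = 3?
d = |0(0) + 1(-5) + 0(2) - (3)| / √(0² + 1² + 0²) = 8/√1 = 8.0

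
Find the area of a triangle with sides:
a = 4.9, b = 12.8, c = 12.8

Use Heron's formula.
s = (a+b+c)/2 = (4.9+12.8+12.8)/2 = 15.25
A = √(s(s-a)(s-b)(s-c)) = √(15.25·10.35·2.45·2.45)
A = √947.42 = 30.78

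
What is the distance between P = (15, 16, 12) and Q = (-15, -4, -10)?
d = √[(-30)² + (-20)² + (-22)²] = √1784 = 42.24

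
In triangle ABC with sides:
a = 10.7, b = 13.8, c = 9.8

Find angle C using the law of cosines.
cos(C) = (a² + b² - c²)/(2ab)
cos(C) = (10.7² + 13.8² - 9.8²)/(2·10.7·13.8) = 208.89/295.32 = 0.707334
C = arccos(0.707334) = 44.98°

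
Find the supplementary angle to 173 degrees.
Supplementary angles sum to 180 degrees.
Other angle = 180 - 173
Other angle = 7 degrees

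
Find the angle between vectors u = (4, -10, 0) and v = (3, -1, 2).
u·v = 22, |u|² = 116, |v|² = 14
cos θ = 22/√1624 ≈ 0.5459
θ ≈ 56.91°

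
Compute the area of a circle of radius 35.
Area = pi * r²
Area = pi * 35²
Area = pi * 1225
Area = 3848.45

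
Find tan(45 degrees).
tan(45 degrees) = 1
Decimal approximation: 1.0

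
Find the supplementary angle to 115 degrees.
Supplementary angles sum to 180 degrees.
Other angle = 180 - 115
Other angle = 65 degrees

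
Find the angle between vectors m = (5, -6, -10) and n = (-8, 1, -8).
m·n = 34, |m|² = 161, |n|² = 129
cos θ = 34/√20769 ≈ 0.2359
θ ≈ 76.35°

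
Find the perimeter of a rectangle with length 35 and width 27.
Perimeter = 2 * (length + width)
Perimeter = 2 * (35 + 27)
Perimeter = 2 * 62
Perimeter = 124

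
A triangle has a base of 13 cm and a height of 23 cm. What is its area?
Area = (1/2) * base * height
Area = (1/2) * 13 * 23
Area = 149.50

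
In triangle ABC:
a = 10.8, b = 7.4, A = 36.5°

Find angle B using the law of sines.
sin(B)/b = sin(A)/a
sin(B) = b·sin(A)/a = 7.4·sin(36.5°)/10.8 = 0.407564
B = arcsin(0.407564) = 24.05°  (b ≤ a, so B ≤ A and the acute solution is unique)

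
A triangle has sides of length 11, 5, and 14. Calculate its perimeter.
Perimeter = sum of all sides
Perimeter = 11 + 5 + 14
Perimeter = 30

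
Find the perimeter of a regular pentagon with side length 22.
Perimeter = number of sides * side length
Perimeter = 5 * 22
Perimeter = 110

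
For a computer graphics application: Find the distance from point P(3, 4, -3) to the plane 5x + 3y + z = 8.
d = |5(3) + 3(4) + 1(-3) - (8)| / √(5² + 3² + 1²) = 16/√35 = 2.704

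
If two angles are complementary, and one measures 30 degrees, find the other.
Complementary angles sum to 90 degrees.
Other angle = 90 - 30
Other angle = 60 degrees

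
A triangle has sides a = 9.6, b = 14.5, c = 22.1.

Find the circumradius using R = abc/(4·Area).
s = (a+b+c)/2 = 23.1
Area = √(s(s-a)(s-b)(s-c)) = √(23.1·13.5·8.6·1) = 51.7872
R = abc/(4·Area) = (9.6·14.5·22.1)/(4·51.7872) = 3076.32/207.1488 = 14.85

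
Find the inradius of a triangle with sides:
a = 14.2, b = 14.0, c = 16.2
s = (a+b+c)/2 = (14.2+14.0+16.2)/2 = 22.2
Area = √(s(s-a)(s-b)(s-c)) = √(22.2·8·8.2·6) = 93.4768
r = Area/s = 93.4768/22.2 = 4.211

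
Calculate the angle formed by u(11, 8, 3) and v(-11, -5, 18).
u·v = -107, |u|² = 194, |v|² = 470
cos θ = -107/√91180 ≈ -0.3544
θ ≈ 110.8°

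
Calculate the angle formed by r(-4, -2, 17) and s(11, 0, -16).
r·s = -316, |r|² = 309, |s|² = 377
cos θ = -316/√116493 ≈ -0.9258
θ ≈ 157.8°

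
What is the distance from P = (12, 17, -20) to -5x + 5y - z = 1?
d = |(-5)(12) + 5(17) + (-1)(-20) - (1)| / √((-5)² + 5² + (-1)²) = 44/√51 = 6.161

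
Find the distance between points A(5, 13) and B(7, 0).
Using the distance formula: d = sqrt((x₂-x₁)² + (y₂-y₁)²)
dx = 7 - 5 = 2
dy = 0 - 13 = -13
d = sqrt(2² + (-13)²) = sqrt(4 + 169) = sqrt(173) = 13.15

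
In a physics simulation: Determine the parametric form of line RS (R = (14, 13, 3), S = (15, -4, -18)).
Direction vector d = S - R = (1, -17, -21)
x = 14 + t, y = 13 - 17t, z = 3 - 21t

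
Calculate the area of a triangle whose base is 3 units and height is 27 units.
Area = (1/2) * base * height
Area = (1/2) * 3 * 27
Area = 40.50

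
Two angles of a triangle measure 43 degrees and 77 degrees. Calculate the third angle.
Sum of angles in a triangle = 180 degrees
Third angle = 180 - 43 - 77
Third angle = 60 degrees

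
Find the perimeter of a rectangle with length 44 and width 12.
Perimeter = 2 * (length + width)
Perimeter = 2 * (44 + 12)
Perimeter = 2 * 56
Perimeter = 112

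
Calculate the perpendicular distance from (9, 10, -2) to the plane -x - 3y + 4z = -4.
d = |(-1)(9) + (-3)(10) + 4(-2) - (-4)| / √((-1)² + (-3)² + 4²) = 43/√26 = 8.433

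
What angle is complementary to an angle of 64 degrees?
Complementary angles sum to 90 degrees.
Other angle = 90 - 64
Other angle = 26 degrees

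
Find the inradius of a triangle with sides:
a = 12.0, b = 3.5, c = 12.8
s = (a+b+c)/2 = (12.0+3.5+12.8)/2 = 14.15
Area = √(s(s-a)(s-b)(s-c)) = √(14.15·2.15·10.65·1.35) = 20.9141
r = Area/s = 20.9141/14.15 = 1.478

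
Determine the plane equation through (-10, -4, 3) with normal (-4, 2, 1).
d = n·P = (-4)(-10) + (2)(-4) + (1)(3) = 35
Plane: -4x + 2y + z = 35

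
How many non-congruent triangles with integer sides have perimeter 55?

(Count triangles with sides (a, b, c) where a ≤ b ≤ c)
With a ≤ b ≤ c and a + b + c = 55, the triangle inequality a + b > c gives c < 55/2, so c ≤ 27.
Iterate a from 1 to ⌊p/3⌋ = 18; for each a, b ranges from a to ⌊(p−a)/2⌋ with c = p − a − b, keeping only c ≥ b.
Triples: (1, 27, 27), (2, 26, 27), (3, 25, 27), …
Count = 70 triangles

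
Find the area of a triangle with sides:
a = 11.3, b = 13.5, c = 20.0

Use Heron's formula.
s = (a+b+c)/2 = (11.3+13.5+20.0)/2 = 22.4
A = √(s(s-a)(s-b)(s-c)) = √(22.4·11.1·8.9·2.4)
A = √5310.95 = 72.88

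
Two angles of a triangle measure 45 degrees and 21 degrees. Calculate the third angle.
Sum of angles in a triangle = 180 degrees
Third angle = 180 - 45 - 21
Third angle = 114 degrees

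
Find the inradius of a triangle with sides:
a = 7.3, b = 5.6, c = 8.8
s = (a+b+c)/2 = (7.3+5.6+8.8)/2 = 10.85
Area = √(s(s-a)(s-b)(s-c)) = √(10.85·3.55·5.25·2.05) = 20.3604
r = Area/s = 20.3604/10.85 = 1.877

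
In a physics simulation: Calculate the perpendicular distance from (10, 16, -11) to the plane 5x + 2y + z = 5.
d = |5(10) + 2(16) + 1(-11) - (5)| / √(5² + 2² + 1²) = 66/√30 = 12.05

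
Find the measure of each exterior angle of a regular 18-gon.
Exterior angle of a regular n-gon = 360/n
Exterior angle = 360/18
Exterior angle = 20 degrees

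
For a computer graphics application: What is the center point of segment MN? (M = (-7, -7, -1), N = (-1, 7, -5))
Midpoint = ((-7-1)/2, (-7+7)/2, (-1-5)/2) = (-4, 0, -3)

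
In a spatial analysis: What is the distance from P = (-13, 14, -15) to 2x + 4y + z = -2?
d = |2(-13) + 4(14) + 1(-15) - (-2)| / √(2² + 4² + 1²) = 17/√21 = 3.71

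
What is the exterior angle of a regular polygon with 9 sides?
Exterior angle of a regular n-gon = 360/n
Exterior angle = 360/9
Exterior angle = 40 degrees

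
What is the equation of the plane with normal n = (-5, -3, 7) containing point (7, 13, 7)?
d = n·P = (-5)(7) + (-3)(13) + (7)(7) = -25
Plane: -5x - 3y + 7z = -25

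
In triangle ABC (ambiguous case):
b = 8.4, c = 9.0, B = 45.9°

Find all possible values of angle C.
sin(C)/c = sin(B)/b  →  sin(C) = c·sin(B)/b = 9.0·sin(45.9°)/8.4 = 0.769421
C₁ = arcsin(0.769421) = 50.3°,  C₂ = 180° - C₁ = 129.7°
Check C₂: A = 180° - 45.9° - 129.7° = 4.4° > 0 ✓
C = 50.3° or C = 129.7° (two solutions)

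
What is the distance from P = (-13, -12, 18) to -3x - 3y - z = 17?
d = |(-3)(-13) + (-3)(-12) + (-1)(18) - (17)| / √((-3)² + (-3)² + (-1)²) = 40/√19 = 9.177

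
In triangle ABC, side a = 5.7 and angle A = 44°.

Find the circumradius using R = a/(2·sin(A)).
R = a/(2·sin(A)) = 5.7/(2·sin(44°))
R = 5.7/(2·0.694658) = 5.7/1.389317 = 4.103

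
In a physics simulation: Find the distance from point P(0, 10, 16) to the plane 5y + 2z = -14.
d = |0(0) + 5(10) + 2(16) - (-14)| / √(0² + 5² + 2²) = 96/√29 = 17.83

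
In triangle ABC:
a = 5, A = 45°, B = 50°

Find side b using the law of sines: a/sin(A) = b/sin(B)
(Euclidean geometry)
b = a·sin(B)/sin(A) = 5·sin(50°)/sin(45°)
b = 5·0.766044/0.707107 = 5.417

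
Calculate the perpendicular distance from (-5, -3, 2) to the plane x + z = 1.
d = |1(-5) + 0(-3) + 1(2) - (1)| / √(1² + 0² + 1²) = 4/√2 = 2.828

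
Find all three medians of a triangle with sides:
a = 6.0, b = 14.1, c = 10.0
Using m_x = ½√(2y² + 2z² - x²):
m_a = ½√(2·14.1² + 2·10.0² - 6.0²) = ½√561.62 = 11.85
m_b = ½√(2·6.0² + 2·10.0² - 14.1²) = ½√73.19 = 4.278
m_c = ½√(2·6.0² + 2·14.1² - 10.0²) = ½√369.62 = 9.613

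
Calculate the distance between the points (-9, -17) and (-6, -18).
Using the distance formula: d = sqrt((x₂-x₁)² + (y₂-y₁)²)
dx = (-6) - (-9) = 3
dy = (-18) - (-17) = -1
d = sqrt(3² + (-1)²) = sqrt(9 + 1) = sqrt(10) = 3.16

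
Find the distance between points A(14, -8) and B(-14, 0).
Using the distance formula: d = sqrt((x₂-x₁)² + (y₂-y₁)²)
dx = (-14) - 14 = -28
dy = 0 - (-8) = 8
d = sqrt((-28)² + 8²) = sqrt(784 + 64) = sqrt(848) = 29.12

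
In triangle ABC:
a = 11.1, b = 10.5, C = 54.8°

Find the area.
Using A = ½ab·sin(C):
A = ½·11.1·10.5·sin(54.8°) = ½·116.55·0.817145 = 47.62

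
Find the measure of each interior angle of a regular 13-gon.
Interior angle of a regular n-gon = (n-2)*180/n
Interior angle = (13-2)*180/13
Interior angle = 11*180/13
Interior angle = 1980/13
Interior angle = 152.31 degrees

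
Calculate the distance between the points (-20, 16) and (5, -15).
Using the distance formula: d = sqrt((x₂-x₁)² + (y₂-y₁)²)
dx = 5 - (-20) = 25
dy = (-15) - 16 = -31
d = sqrt(25² + (-31)²) = sqrt(625 + 961) = sqrt(1586) = 39.82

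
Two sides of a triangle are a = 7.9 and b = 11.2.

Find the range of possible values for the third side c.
By the triangle inequality: |a - b| < c < a + b
|7.9 - 11.2| < c < 7.9 + 11.2
3.3 < c < 19.1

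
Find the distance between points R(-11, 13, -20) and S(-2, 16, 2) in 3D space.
d = √[(9)² + (3)² + (22)²] = √574 = 23.96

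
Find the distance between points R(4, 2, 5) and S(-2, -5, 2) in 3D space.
d = √[(-6)² + (-7)² + (-3)²] = √94 = 9.695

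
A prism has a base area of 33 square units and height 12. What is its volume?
Volume = base area * height
Volume = 33 * 12
Volume = 396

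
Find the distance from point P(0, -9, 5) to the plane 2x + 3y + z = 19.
d = |2(0) + 3(-9) + 1(5) - (19)| / √(2² + 3² + 1²) = 41/√14 = 10.96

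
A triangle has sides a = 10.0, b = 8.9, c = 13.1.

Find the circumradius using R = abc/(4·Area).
s = (a+b+c)/2 = 16
Area = √(s(s-a)(s-b)(s-c)) = √(16·6·7.1·2.9) = 44.4594
R = abc/(4·Area) = (10.0·8.9·13.1)/(4·44.4594) = 1165.9/177.8376 = 6.556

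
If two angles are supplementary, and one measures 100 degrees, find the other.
Supplementary angles sum to 180 degrees.
Other angle = 180 - 100
Other angle = 80 degrees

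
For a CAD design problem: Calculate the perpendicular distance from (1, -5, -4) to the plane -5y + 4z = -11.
d = |0(1) + (-5)(-5) + 4(-4) - (-11)| / √(0² + (-5)² + 4²) = 20/√41 = 3.123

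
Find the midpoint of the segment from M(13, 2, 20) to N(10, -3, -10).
Midpoint = ((13+10)/2, (2-3)/2, (20-10)/2) = (11.5, -0.5, 5)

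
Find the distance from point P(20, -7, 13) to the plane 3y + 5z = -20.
d = |0(20) + 3(-7) + 5(13) - (-20)| / √(0² + 3² + 5²) = 64/√34 = 10.98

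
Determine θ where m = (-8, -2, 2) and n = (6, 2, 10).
m·n = -32, |m|² = 72, |n|² = 140
cos θ = -32/√10080 ≈ -0.3187
θ ≈ 108.6°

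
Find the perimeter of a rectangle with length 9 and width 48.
Perimeter = 2 * (length + width)
Perimeter = 2 * (9 + 48)
Perimeter = 2 * 57
Perimeter = 114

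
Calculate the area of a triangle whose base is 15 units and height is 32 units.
Area = (1/2) * base * height
Area = (1/2) * 15 * 32
Area = 240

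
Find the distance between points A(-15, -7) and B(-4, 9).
Using the distance formula: d = sqrt((x₂-x₁)² + (y₂-y₁)²)
dx = (-4) - (-15) = 11
dy = 9 - (-7) = 16
d = sqrt(11² + 16²) = sqrt(121 + 256) = sqrt(377) = 19.42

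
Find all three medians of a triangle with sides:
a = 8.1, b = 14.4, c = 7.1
Using m_x = ½√(2y² + 2z² - x²):
m_a = ½√(2·14.4² + 2·7.1² - 8.1²) = ½√449.93 = 10.61
m_b = ½√(2·8.1² + 2·7.1² - 14.4²) = ½√24.68 = 2.484
m_c = ½√(2·8.1² + 2·14.4² - 7.1²) = ½√495.53 = 11.13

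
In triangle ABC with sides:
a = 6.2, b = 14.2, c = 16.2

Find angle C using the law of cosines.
cos(C) = (a² + b² - c²)/(2ab)
cos(C) = (6.2² + 14.2² - 16.2²)/(2·6.2·14.2) = -22.36/176.08 = -0.126988
C = arccos(-0.126988) = 97.3°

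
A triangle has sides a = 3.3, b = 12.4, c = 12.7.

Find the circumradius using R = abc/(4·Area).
s = (a+b+c)/2 = 14.2
Area = √(s(s-a)(s-b)(s-c)) = √(14.2·10.9·1.8·1.5) = 20.4427
R = abc/(4·Area) = (3.3·12.4·12.7)/(4·20.4427) = 519.684/81.7708 = 6.355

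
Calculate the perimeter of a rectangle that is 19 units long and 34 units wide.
Perimeter = 2 * (length + width)
Perimeter = 2 * (19 + 34)
Perimeter = 2 * 53
Perimeter = 106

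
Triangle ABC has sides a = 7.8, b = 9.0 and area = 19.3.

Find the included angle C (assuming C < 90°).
Area = ½ab·sin(C)  →  sin(C) = 2·Area/(ab)
sin(C) = 2·19.3/(7.8·9.0) = 0.549858
C = arcsin(0.549858) = 33.36°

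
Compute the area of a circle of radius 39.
Area = pi * r²
Area = pi * 39²
Area = pi * 1521
Area = 4778.36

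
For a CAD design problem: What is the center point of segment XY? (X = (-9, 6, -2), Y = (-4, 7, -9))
Midpoint = ((-9-4)/2, (6+7)/2, (-2-9)/2) = (-6.5, 6.5, -5.5)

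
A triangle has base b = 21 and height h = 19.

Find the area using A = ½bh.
A = ½·21·19 = 199.5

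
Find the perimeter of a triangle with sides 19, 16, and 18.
Perimeter = sum of all sides
Perimeter = 19 + 16 + 18
Perimeter = 53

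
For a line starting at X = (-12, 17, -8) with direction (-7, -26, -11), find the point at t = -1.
P(-1) = (-12 + (-7)(-1), 17 + (-26)(-1), -8 + (-11)(-1)) = (-5, 43, 3)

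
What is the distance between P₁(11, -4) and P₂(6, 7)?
Using the distance formula: d = sqrt((x₂-x₁)² + (y₂-y₁)²)
dx = 6 - 11 = -5
dy = 7 - (-4) = 11
d = sqrt((-5)² + 11²) = sqrt(25 + 121) = sqrt(146) = 12.08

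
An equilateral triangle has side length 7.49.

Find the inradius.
For an equilateral triangle, r = s/(2√3) where s is the side.
r = 7.49/(2√3) = 7.49/3.464102 = 2.162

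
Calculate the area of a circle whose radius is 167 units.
Area = pi * r²
Area = pi * 167²
Area = pi * 27889
Area = 87615.88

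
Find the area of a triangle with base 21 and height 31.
Area = (1/2) * base * height
Area = (1/2) * 21 * 31
Area = 325.50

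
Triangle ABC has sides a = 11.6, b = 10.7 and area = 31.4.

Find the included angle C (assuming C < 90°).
Area = ½ab·sin(C)  →  sin(C) = 2·Area/(ab)
sin(C) = 2·31.4/(11.6·10.7) = 0.505962
C = arcsin(0.505962) = 30.4°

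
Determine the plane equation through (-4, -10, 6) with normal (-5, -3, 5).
d = n·P = (-5)(-4) + (-3)(-10) + (5)(6) = 80
Plane: -5x - 3y + 5z = 80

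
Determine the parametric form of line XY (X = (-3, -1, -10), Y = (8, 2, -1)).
Direction vector d = Y - X = (11, 3, 9)
x = -3 + 11t, y = -1 + 3t, z = -10 + 9t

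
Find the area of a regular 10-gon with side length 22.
For a regular 10-gon with side length s = 22:
Apothem a = s / (2*tan(pi/10)) = 22 / (2*tan(pi/10)) ≈ 33.8545
Perimeter P = 10 * 22 = 220
Area = (1/2) * P * a = (1/2) * 220 * 33.8545 = 3724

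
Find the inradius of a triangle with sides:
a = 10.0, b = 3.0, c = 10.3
s = (a+b+c)/2 = (10.0+3.0+10.3)/2 = 11.65
Area = √(s(s-a)(s-b)(s-c)) = √(11.65·1.65·8.65·1.35) = 14.9823
r = Area/s = 14.9823/11.65 = 1.286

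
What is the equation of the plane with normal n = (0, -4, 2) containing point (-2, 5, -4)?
d = n·P = (0)(-2) + (-4)(5) + (2)(-4) = -28
Plane: -4y + 2z = -28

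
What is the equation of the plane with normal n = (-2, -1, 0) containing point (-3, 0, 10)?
d = n·P = (-2)(-3) + (-1)(0) + (0)(10) = 6
Plane: -2x - y = 6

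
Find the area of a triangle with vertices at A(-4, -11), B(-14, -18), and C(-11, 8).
Using the coordinate formula: Area = (1/2)|x₁(y₂-y₃) + x₂(y₃-y₁) + x₃(y₁-y₂)|
Area = (1/2)|(-4)((-18)-8) + (-14)(8-(-11)) + (-11)((-11)-(-18))|
Area = (1/2)|(-4)*(-26) + (-14)*19 + (-11)*7|
Area = (1/2)|104 + (-266) + (-77)|
Area = (1/2)*239 = 119.50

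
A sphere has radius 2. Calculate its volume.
Volume = (4/3) * pi * r³
Volume = (4/3) * pi * 2³
Volume = (4/3) * pi * 8
Volume = 33.51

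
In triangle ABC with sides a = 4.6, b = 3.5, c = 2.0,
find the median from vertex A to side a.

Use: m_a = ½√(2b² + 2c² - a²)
m_a = ½√(2·3.5² + 2·2.0² - 4.6²)
m_a = ½√(24.5 + 8 - 21.16) = ½√11.34 = 1.684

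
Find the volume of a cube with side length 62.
Volume = s³
Volume = 62³
Volume = 238328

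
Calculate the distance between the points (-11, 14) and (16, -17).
Using the distance formula: d = sqrt((x₂-x₁)² + (y₂-y₁)²)
dx = 16 - (-11) = 27
dy = (-17) - 14 = -31
d = sqrt(27² + (-31)²) = sqrt(729 + 961) = sqrt(1690) = 41.11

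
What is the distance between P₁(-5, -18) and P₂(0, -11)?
Using the distance formula: d = sqrt((x₂-x₁)² + (y₂-y₁)²)
dx = 0 - (-5) = 5
dy = (-11) - (-18) = 7
d = sqrt(5² + 7²) = sqrt(25 + 49) = sqrt(74) = 8.60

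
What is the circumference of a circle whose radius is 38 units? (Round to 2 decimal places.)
Circumference = 2 * pi * r
Circumference = 2 * pi * 38
Circumference = 238.76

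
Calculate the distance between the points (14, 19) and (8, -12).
Using the distance formula: d = sqrt((x₂-x₁)² + (y₂-y₁)²)
dx = 8 - 14 = -6
dy = (-12) - 19 = -31
d = sqrt((-6)² + (-31)²) = sqrt(36 + 961) = sqrt(997) = 31.58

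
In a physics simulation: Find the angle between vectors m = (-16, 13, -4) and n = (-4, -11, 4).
m·n = -95, |m|² = 441, |n|² = 153
cos θ = -95/√67473 ≈ -0.3657
θ ≈ 111.5°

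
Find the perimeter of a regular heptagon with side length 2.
Perimeter = number of sides * side length
Perimeter = 7 * 2
Perimeter = 14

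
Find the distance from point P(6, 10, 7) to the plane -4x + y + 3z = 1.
d = |(-4)(6) + 1(10) + 3(7) - (1)| / √((-4)² + 1² + 3²) = 6/√26 = 1.177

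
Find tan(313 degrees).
tan(313 degrees) = -1.0724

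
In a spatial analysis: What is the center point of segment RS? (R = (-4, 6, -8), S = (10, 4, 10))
Midpoint = ((-4+10)/2, (6+4)/2, (-8+10)/2) = (3, 5, 1)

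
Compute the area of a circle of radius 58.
Area = pi * r²
Area = pi * 58²
Area = pi * 3364
Area = 10568.32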